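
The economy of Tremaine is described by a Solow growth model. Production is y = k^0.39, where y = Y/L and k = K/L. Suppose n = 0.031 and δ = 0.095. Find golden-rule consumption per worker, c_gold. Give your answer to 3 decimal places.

c_gold ≈ 1.256

The effective depreciation rate is n + δ = 0.031 + 0.095 = 0.126.
Golden rule sets MPK = n+δ: 0.39·k^(0.39−1) = 0.126, so k_gold = (0.39/0.126)^(1/0.61) ≈ 6.3741.
y_gold = 6.3741^0.39 ≈ 2.0593.
c_gold = y_gold − (n+δ)·k_gold = 2.0593 − 0.126·6.3741 ≈ 1.2562.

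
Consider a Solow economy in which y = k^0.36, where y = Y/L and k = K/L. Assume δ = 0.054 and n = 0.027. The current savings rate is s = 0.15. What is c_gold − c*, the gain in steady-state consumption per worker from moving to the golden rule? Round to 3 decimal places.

Δc ≈ 0.279

Break-even investment rate: n + δ = 0.027 + 0.054 = 0.081.
Current steady state (s = 0.15): k* = (0.15/0.081)^(1/0.64) ≈ 2.6190, y* = 2.6190^0.36 ≈ 1.4143, c* = (1−0.15)·1.4143 ≈ 1.2021.
Setting f'(k) = n+δ gives 0.36·k^(0.36−1) = 0.081, hence k_gold = (0.36/0.081)^(1/0.64) ≈ 10.2852.
y_gold = 10.2852^0.36 ≈ 2.3142, c_gold = y_gold − 0.081·k_gold ≈ 1.4811.
Gain: Δc = 1.4811 − 1.2021 ≈ 0.2790.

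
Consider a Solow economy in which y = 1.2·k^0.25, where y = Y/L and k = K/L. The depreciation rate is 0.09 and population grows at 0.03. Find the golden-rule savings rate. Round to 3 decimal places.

The effective depreciation rate is n + δ = 0.03 + 0.09 = 0.12.
At the golden rule MPK = n+δ, and in any Cobb-Douglas steady state s = (n+δ)·k/y = MPK·k/y = capital's share 0.25.

s_gold = 0.250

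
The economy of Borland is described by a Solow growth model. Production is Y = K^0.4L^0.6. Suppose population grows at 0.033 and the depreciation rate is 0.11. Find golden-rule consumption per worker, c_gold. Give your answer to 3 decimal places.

c_gold ≈ 1.191

Break-even investment rate: n + δ = 0.033 + 0.11 = 0.143.
At the golden rule the marginal product of capital equals n+δ: 0.4·k^(0.4−1) = 0.143. Solving, k_gold = (0.4/0.143)^(1/0.6) ≈ 5.5532.
y_gold = 5.5532^0.4 ≈ 1.9853.
c_gold = y_gold − (n+δ)·k_gold = 1.9853 − 0.143·5.5532 ≈ 1.1912.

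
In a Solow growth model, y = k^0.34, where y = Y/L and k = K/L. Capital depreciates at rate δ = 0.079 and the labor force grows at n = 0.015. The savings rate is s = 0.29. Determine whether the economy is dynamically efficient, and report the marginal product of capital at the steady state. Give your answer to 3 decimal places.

Break-even investment rate: n + δ = 0.015 + 0.079 = 0.094.
Steady-state k*: s·k^0.34 = 0.094·k gives k* = (0.29/0.094)^(1/0.66) ≈ 5.5121.
MPK = 0.34·5.5121^(-0.66) ≈ 0.1102.
MPK > n+δ = 0.094, so the economy is dynamically efficient (under-saving).

dynamically efficient; MPK ≈ 0.110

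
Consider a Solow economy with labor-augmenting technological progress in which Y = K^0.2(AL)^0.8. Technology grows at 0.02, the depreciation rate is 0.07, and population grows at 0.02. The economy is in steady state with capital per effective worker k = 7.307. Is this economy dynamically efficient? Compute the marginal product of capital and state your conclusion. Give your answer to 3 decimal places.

n + g + δ = 0.02 + 0.02 + 0.07 = 0.11.
MPK = 0.2·k^(0.2−1) = 0.2·7.307^(-0.8) ≈ 0.0407.
MPK < 0.11, so the economy is dynamically inefficient (over-saving).

dynamically inefficient; MPK ≈ 0.041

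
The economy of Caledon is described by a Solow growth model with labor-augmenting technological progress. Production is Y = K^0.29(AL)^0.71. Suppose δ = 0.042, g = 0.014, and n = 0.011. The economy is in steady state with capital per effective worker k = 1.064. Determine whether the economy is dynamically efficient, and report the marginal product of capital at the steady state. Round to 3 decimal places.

The effective depreciation rate is n + g + δ = 0.011 + 0.014 + 0.042 = 0.067.
MPK = 0.29·k^(0.29−1) = 0.29·1.064^(-0.71) ≈ 0.2775.
MPK > 0.067, so the economy is dynamically efficient (under-saving).

dynamically efficient; MPK ≈ 0.278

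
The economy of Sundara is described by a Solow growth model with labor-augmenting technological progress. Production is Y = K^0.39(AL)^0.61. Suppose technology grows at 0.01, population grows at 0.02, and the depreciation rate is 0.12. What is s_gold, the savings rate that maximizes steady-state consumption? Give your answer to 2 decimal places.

Capital per effective worker breaks even when investment replaces (n + g + δ)·k; here n + g + δ = 0.15.
At the golden rule MPK = n+g+δ, and in any Cobb-Douglas steady state s = (n+g+δ)·k/y = MPK·k/y = capital's share 0.39.

s_gold = 0.39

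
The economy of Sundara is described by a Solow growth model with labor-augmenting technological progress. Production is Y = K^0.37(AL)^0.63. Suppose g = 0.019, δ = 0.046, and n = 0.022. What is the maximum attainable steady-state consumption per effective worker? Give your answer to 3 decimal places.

n + g + δ = 0.022 + 0.019 + 0.046 = 0.087.
At the golden rule the marginal product of capital equals n+g+δ: 0.37·k^(0.37−1) = 0.087. Solving, k_gold = (0.37/0.087)^(1/0.63) ≈ 9.9520.
y_gold = 9.9520^0.37 ≈ 2.3401.
c_gold = y_gold − (n+g+δ)·k_gold = 2.3401 − 0.087·9.9520 ≈ 1.4742.

c_gold ≈ 1.474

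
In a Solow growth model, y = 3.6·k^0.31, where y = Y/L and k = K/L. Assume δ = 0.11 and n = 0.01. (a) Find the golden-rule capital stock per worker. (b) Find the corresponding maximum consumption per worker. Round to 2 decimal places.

n + δ = 0.01 + 0.11 = 0.12.
Golden rule sets MPK = n+δ: 0.31·3.6·k^(0.31−1) = 0.12, so k_gold = (0.31·3.6/0.12)^(1/0.69) ≈ 25.3279.
y_gold = 3.6·25.3279^0.31 ≈ 9.8043; c_gold = y_gold − 0.12·k_gold ≈ 6.7650.

(a) k_gold ≈ 25.33; (b) c_gold ≈ 6.76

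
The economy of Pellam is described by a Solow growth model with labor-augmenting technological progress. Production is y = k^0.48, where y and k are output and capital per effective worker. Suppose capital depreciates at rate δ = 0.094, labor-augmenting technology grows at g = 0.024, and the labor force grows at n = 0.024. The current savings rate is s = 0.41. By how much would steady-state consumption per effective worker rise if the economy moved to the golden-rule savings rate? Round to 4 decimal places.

n + g + δ = 0.024 + 0.024 + 0.094 = 0.142.
Current steady state (s = 0.41): k* = (0.41/0.142)^(1/0.52) ≈ 7.6837, y* = 7.6837^0.48 ≈ 2.6612, c* = (1−0.41)·2.6612 ≈ 1.5701.
At the golden rule the marginal product of capital equals n+g+δ: 0.48·k^(0.48−1) = 0.142. Solving, k_gold = (0.48/0.142)^(1/0.52) ≈ 10.4044.
y_gold = 10.4044^0.48 ≈ 3.0780, c_gold = y_gold − 0.142·k_gold ≈ 1.6005.
Gain: Δc = 1.6005 − 1.5701 ≈ 0.0305.

Δc ≈ 0.0305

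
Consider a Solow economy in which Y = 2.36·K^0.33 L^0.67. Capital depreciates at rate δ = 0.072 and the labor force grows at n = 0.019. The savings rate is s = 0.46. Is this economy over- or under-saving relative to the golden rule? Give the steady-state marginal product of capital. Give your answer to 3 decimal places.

over-saving; MPK ≈ 0.065

n + δ = 0.019 + 0.072 = 0.091.
Steady-state k*: s·A·k^0.33 = 0.091·k gives k* = (0.46·2.36/0.091)^(1/0.67) ≈ 40.4490.
MPK = 0.33·2.36·40.4490^(-0.67) ≈ 0.0653.
MPK < n+δ = 0.091, so the economy is dynamically inefficient (over-saving).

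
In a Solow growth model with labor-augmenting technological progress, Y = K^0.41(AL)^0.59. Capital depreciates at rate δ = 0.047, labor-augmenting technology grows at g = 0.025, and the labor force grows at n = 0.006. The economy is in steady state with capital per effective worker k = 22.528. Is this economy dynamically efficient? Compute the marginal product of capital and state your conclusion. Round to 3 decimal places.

dynamically inefficient; MPK ≈ 0.065

The effective depreciation rate is n + g + δ = 0.006 + 0.025 + 0.047 = 0.078.
MPK = 0.41·k^(0.41−1) = 0.41·22.528^(-0.59) ≈ 0.0653.
MPK < 0.078, so the economy is dynamically inefficient (over-saving).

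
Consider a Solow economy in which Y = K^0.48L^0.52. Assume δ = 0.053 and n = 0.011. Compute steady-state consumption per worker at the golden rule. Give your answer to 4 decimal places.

c_gold ≈ 3.3400

Capital per worker breaks even when investment replaces (n + δ)·k; here n + δ = 0.064.
Setting f'(k) = n+δ gives 0.48·k^(0.48−1) = 0.064, hence k_gold = (0.48/0.064)^(1/0.52) ≈ 48.1737.
y_gold = 48.1737^0.48 ≈ 6.4232.
c_gold = y_gold − (n+δ)·k_gold = 6.4232 − 0.064·48.1737 ≈ 3.3400.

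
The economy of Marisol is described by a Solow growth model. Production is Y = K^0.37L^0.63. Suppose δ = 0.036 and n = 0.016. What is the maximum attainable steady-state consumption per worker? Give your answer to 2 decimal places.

c_gold ≈ 1.99

Break-even investment rate: n + δ = 0.016 + 0.036 = 0.052.
Golden rule sets MPK = n+δ: 0.37·k^(0.37−1) = 0.052, so k_gold = (0.37/0.052)^(1/0.63) ≈ 22.5266.
y_gold = 22.5266^0.37 ≈ 3.1659.
c_gold = y_gold − (n+δ)·k_gold = 3.1659 − 0.052·22.5266 ≈ 1.9945.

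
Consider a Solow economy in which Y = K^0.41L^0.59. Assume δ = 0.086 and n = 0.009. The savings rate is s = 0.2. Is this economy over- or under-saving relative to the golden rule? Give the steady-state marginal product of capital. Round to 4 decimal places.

The effective depreciation rate is n + δ = 0.009 + 0.086 = 0.095.
Steady-state k*: s·k^0.41 = 0.095·k gives k* = (0.2/0.095)^(1/0.59) ≈ 3.5316.
MPK = 0.41·3.5316^(-0.59) ≈ 0.1948.
MPK > n+δ = 0.095, so the economy is dynamically efficient (under-saving).

under-saving; MPK ≈ 0.1948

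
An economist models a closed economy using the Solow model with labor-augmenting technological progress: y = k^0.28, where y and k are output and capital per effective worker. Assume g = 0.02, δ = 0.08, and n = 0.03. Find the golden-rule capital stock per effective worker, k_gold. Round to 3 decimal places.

k_gold ≈ 2.903

Break-even investment rate: n + g + δ = 0.03 + 0.02 + 0.08 = 0.13.
Setting f'(k) = n+g+δ gives 0.28·k^(0.28−1) = 0.13, hence k_gold = (0.28/0.13)^(1/0.72) ≈ 2.9027.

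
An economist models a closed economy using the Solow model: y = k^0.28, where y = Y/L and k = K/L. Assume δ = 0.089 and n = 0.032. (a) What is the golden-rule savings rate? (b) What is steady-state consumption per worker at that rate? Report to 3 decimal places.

Capital per worker breaks even when investment replaces (n + δ)·k; here n + δ = 0.121.
For Cobb-Douglas, s_gold equals capital's share: s_gold = 0.28.
Setting f'(k) = n+δ gives 0.28·k^(0.28−1) = 0.121, hence k_gold = (0.28/0.121)^(1/0.72) ≈ 3.2068.
y_gold = 3.2068^0.28 ≈ 1.3858; c_gold = (1−0.28)·y_gold ≈ 0.9978.

(a) s_gold = 0.280; (b) c_gold ≈ 0.998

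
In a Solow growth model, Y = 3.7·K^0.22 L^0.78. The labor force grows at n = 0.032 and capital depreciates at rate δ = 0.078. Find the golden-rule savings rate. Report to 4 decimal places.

The effective depreciation rate is n + δ = 0.032 + 0.078 = 0.11.
At the golden rule MPK = n+δ, and in any Cobb-Douglas steady state s = (n+δ)·k/y = MPK·k/y = capital's share 0.22.

s_gold = 0.2200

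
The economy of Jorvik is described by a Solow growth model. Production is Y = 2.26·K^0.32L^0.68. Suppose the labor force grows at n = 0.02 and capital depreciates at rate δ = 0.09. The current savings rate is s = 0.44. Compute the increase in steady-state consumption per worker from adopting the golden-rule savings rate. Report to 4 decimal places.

Δc ≈ 0.1615

n + δ = 0.02 + 0.09 = 0.11.
Current steady state (s = 0.44): k* = (0.44·2.26/0.11)^(1/0.68) ≈ 25.4759, y* = 2.26·25.4759^0.32 ≈ 6.3690, c* = (1−0.44)·6.3690 ≈ 3.5666.
At the golden rule the marginal product of capital equals n+δ: 0.32·2.26·k^(0.32−1) = 0.11. Solving, k_gold = (0.32·2.26/0.11)^(1/0.68) ≈ 15.9494.
y_gold = 2.26·15.9494^0.32 ≈ 5.4826, c_gold = y_gold − 0.11·k_gold ≈ 3.7282.
Gain: Δc = 3.7282 − 3.5666 ≈ 0.1615.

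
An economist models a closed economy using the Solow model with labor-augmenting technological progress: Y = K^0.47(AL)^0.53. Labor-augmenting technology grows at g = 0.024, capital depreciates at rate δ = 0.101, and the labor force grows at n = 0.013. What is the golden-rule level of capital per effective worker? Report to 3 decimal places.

k_gold ≈ 10.097

Break-even investment rate: n + g + δ = 0.013 + 0.024 + 0.101 = 0.138.
Golden rule sets MPK = n+g+δ: 0.47·k^(0.47−1) = 0.138, so k_gold = (0.47/0.138)^(1/0.53) ≈ 10.0969.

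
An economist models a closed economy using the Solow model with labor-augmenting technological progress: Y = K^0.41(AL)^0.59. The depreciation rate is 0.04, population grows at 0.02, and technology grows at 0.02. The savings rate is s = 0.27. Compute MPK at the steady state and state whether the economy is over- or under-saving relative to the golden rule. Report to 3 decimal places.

under-saving; MPK ≈ 0.121

Break-even investment rate: n + g + δ = 0.02 + 0.02 + 0.04 = 0.08.
Steady-state k*: s·k^0.41 = 0.08·k gives k* = (0.27/0.08)^(1/0.59) ≈ 7.8592.
MPK = 0.41·7.8592^(-0.59) ≈ 0.1215.
MPK > n+g+δ = 0.08, so the economy is dynamically efficient (under-saving).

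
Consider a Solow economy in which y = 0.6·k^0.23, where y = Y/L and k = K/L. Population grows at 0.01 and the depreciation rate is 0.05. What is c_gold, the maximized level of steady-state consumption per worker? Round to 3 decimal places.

c_gold ≈ 0.593

Break-even investment rate: n + δ = 0.01 + 0.05 = 0.06.
Maximizing c = f(k) − (n+δ)·k gives f'(k) = n+δ, i.e. 0.23·0.6·k^(0.23−1) = 0.06, so k_gold = (0.23·0.6/0.06)^(1/0.77) ≈ 2.9497.
y_gold = 0.6·2.9497^0.23 ≈ 0.7695.
c_gold = y_gold − (n+δ)·k_gold = 0.7695 − 0.06·2.9497 ≈ 0.5925.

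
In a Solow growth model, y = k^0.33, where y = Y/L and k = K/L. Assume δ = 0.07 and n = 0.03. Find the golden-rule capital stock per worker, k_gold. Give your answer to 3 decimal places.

Break-even investment rate: n + δ = 0.03 + 0.07 = 0.1.
At the golden rule the marginal product of capital equals n+δ: 0.33·k^(0.33−1) = 0.1. Solving, k_gold = (0.33/0.1)^(1/0.67) ≈ 5.9416.

k_gold ≈ 5.942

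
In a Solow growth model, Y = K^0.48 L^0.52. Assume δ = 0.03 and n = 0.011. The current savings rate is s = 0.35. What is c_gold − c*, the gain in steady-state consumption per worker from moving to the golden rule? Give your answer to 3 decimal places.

Δc ≈ 0.333

Capital per worker breaks even when investment replaces (n + δ)·k; here n + δ = 0.041.
Current steady state (s = 0.35): k* = (0.35/0.041)^(1/0.52) ≈ 61.7918, y* = 61.7918^0.48 ≈ 7.2385, c* = (1−0.35)·7.2385 ≈ 4.7050.
Golden rule sets MPK = n+δ: 0.48·k^(0.48−1) = 0.041, so k_gold = (0.48/0.041)^(1/0.52) ≈ 113.4294.
y_gold = 113.4294^0.48 ≈ 9.6888, c_gold = y_gold − 0.041·k_gold ≈ 5.0382.
Gain: Δc = 5.0382 − 4.7050 ≈ 0.3331.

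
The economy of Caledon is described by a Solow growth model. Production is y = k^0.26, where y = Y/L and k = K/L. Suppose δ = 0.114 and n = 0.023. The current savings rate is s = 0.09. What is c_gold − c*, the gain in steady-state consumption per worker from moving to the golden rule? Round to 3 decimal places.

The effective depreciation rate is n + δ = 0.023 + 0.114 = 0.137.
Current steady state (s = 0.09): k* = (0.09/0.137)^(1/0.74) ≈ 0.5668, y* = 0.5668^0.26 ≈ 0.8628, c* = (1−0.09)·0.8628 ≈ 0.7851.
Setting f'(k) = n+δ gives 0.26·k^(0.26−1) = 0.137, hence k_gold = (0.26/0.137)^(1/0.74) ≈ 2.3769.
y_gold = 2.3769^0.26 ≈ 1.2525, c_gold = y_gold − 0.137·k_gold ≈ 0.9268.
Gain: Δc = 0.9268 − 0.7851 ≈ 0.1417.

Δc ≈ 0.142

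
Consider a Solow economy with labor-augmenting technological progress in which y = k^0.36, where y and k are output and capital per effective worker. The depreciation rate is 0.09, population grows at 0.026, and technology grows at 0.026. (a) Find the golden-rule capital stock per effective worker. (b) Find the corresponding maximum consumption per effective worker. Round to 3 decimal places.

(a) k_gold ≈ 4.278; (b) c_gold ≈ 1.080

n + g + δ = 0.026 + 0.026 + 0.09 = 0.142.
Golden rule sets MPK = n+g+δ: 0.36·k^(0.36−1) = 0.142, so k_gold = (0.36/0.142)^(1/0.64) ≈ 4.2783.
y_gold = 4.2783^0.36 ≈ 1.6876; c_gold = y_gold − 0.142·k_gold ≈ 1.0800.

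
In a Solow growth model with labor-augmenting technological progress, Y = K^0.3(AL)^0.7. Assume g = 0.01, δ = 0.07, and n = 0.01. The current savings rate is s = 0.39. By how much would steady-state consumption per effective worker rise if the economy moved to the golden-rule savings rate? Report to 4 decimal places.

Break-even investment rate: n + g + δ = 0.01 + 0.01 + 0.07 = 0.09.
Current steady state (s = 0.39): k* = (0.39/0.09)^(1/0.7) ≈ 8.1235, y* = 8.1235^0.3 ≈ 1.8747, c* = (1−0.39)·1.8747 ≈ 1.1435.
At the golden rule the marginal product of capital equals n+g+δ: 0.3·k^(0.3−1) = 0.09. Solving, k_gold = (0.3/0.09)^(1/0.7) ≈ 5.5843.
y_gold = 5.5843^0.3 ≈ 1.6753, c_gold = y_gold − 0.09·k_gold ≈ 1.1727.
Gain: Δc = 1.1727 − 1.1435 ≈ 0.0292.

Δc ≈ 0.0292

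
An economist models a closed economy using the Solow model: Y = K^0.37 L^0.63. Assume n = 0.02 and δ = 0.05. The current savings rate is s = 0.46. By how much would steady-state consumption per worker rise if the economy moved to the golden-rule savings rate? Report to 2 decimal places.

Capital per worker breaks even when investment replaces (n + δ)·k; here n + δ = 0.07.
Current steady state (s = 0.46): k* = (0.46/0.07)^(1/0.63) ≈ 19.8551, y* = 19.8551^0.37 ≈ 3.0214, c* = (1−0.46)·3.0214 ≈ 1.6316.
Setting f'(k) = n+δ gives 0.37·k^(0.37−1) = 0.07, hence k_gold = (0.37/0.07)^(1/0.63) ≈ 14.0535.
y_gold = 14.0535^0.37 ≈ 2.6588, c_gold = y_gold − 0.07·k_gold ≈ 1.6750.
Gain: Δc = 1.6750 − 1.6316 ≈ 0.0434.

Δc ≈ 0.04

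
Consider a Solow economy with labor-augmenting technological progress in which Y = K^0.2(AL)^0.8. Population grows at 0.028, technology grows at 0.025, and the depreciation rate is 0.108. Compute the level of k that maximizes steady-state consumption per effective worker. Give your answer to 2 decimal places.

n + g + δ = 0.028 + 0.025 + 0.108 = 0.161.
At the golden rule the marginal product of capital equals n+g+δ: 0.2·k^(0.2−1) = 0.161. Solving, k_gold = (0.2/0.161)^(1/0.8) ≈ 1.3115.

k_gold ≈ 1.31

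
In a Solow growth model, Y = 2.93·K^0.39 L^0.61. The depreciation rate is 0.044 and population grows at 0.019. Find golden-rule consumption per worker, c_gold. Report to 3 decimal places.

c_gold ≈ 11.399

Capital per worker breaks even when investment replaces (n + δ)·k; here n + δ = 0.063.
Golden rule sets MPK = n+δ: 0.39·2.93·k^(0.39−1) = 0.063, so k_gold = (0.39·2.93/0.063)^(1/0.61) ≈ 115.6818.
y_gold = 2.93·115.6818^0.39 ≈ 18.6871.
c_gold = y_gold − (n+δ)·k_gold = 18.6871 − 0.063·115.6818 ≈ 11.3991.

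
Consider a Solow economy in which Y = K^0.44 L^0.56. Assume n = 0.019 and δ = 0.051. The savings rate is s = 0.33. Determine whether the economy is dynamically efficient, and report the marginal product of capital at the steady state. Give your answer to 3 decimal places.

dynamically efficient; MPK ≈ 0.093

Capital per worker breaks even when investment replaces (n + δ)·k; here n + δ = 0.07.
Steady-state k*: s·k^0.44 = 0.07·k gives k* = (0.33/0.07)^(1/0.56) ≈ 15.9415.
MPK = 0.44·15.9415^(-0.56) ≈ 0.0933.
MPK > n+δ = 0.07, so the economy is dynamically efficient (under-saving).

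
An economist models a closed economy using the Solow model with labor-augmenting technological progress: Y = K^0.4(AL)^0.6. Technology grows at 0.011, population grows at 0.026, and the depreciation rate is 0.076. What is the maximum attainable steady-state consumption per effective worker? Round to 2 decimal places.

c_gold ≈ 1.39

n + g + δ = 0.026 + 0.011 + 0.076 = 0.113.
Maximizing c = f(k) − (n+g+δ)·k gives f'(k) = n+g+δ, i.e. 0.4·k^(0.4−1) = 0.113, so k_gold = (0.4/0.113)^(1/0.6) ≈ 8.2218.
y_gold = 8.2218^0.4 ≈ 2.3227.
c_gold = y_gold − (n+g+δ)·k_gold = 2.3227 − 0.113·8.2218 ≈ 1.3936.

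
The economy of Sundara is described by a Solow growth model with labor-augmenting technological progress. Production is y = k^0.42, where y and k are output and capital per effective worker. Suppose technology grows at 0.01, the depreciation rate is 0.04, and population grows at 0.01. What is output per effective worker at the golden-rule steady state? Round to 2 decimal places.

Break-even investment rate: n + g + δ = 0.01 + 0.01 + 0.04 = 0.06.
At the golden rule the marginal product of capital equals n+g+δ: 0.42·k^(0.42−1) = 0.06. Solving, k_gold = (0.42/0.06)^(1/0.58) ≈ 28.6461.
Output: y_gold = k_gold^0.42 = 28.6461^0.42 ≈ 4.0923.

y_gold ≈ 4.09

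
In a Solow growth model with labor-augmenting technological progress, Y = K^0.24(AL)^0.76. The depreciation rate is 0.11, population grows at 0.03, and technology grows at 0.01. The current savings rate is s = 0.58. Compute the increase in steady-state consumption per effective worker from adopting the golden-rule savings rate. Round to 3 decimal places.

Δc ≈ 0.238

Break-even investment rate: n + g + δ = 0.03 + 0.01 + 0.11 = 0.15.
Current steady state (s = 0.58): k* = (0.58/0.15)^(1/0.76) ≈ 5.9267, y* = 5.9267^0.24 ≈ 1.5328, c* = (1−0.58)·1.5328 ≈ 0.6438.
At the golden rule the marginal product of capital equals n+g+δ: 0.24·k^(0.24−1) = 0.15. Solving, k_gold = (0.24/0.15)^(1/0.76) ≈ 1.8560.
y_gold = 1.8560^0.24 ≈ 1.1600, c_gold = y_gold − 0.15·k_gold ≈ 0.8816.
Gain: Δc = 0.8816 − 0.6438 ≈ 0.2378.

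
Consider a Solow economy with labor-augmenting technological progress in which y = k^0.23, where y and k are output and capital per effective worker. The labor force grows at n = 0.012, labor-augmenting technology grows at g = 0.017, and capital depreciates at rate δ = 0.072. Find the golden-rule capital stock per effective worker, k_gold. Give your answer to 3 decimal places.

Break-even investment rate: n + g + δ = 0.012 + 0.017 + 0.072 = 0.101.
Golden rule sets MPK = n+g+δ: 0.23·k^(0.23−1) = 0.101, so k_gold = (0.23/0.101)^(1/0.77) ≈ 2.9118.

k_gold ≈ 2.912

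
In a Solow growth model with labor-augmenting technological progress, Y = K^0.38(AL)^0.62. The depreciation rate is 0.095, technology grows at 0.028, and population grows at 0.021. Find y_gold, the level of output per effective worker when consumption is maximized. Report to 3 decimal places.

y_gold ≈ 1.813

Capital per effective worker breaks even when investment replaces (n + g + δ)·k; here n + g + δ = 0.144.
At the golden rule the marginal product of capital equals n+g+δ: 0.38·k^(0.38−1) = 0.144. Solving, k_gold = (0.38/0.144)^(1/0.62) ≈ 4.7831.
Output: y_gold = k_gold^0.38 = 4.7831^0.38 ≈ 1.8126.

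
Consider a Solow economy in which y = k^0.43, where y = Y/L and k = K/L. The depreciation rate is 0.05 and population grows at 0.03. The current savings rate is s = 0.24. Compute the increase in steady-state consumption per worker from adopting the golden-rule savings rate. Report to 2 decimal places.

Δc ≈ 0.29

Break-even investment rate: n + δ = 0.03 + 0.05 = 0.08.
Current steady state (s = 0.24): k* = (0.24/0.08)^(1/0.57) ≈ 6.8716, y* = 6.8716^0.43 ≈ 2.2905, c* = (1−0.24)·2.2905 ≈ 1.7408.
Golden rule sets MPK = n+δ: 0.43·k^(0.43−1) = 0.08, so k_gold = (0.43/0.08)^(1/0.57) ≈ 19.1146.
y_gold = 19.1146^0.43 ≈ 3.5562, c_gold = y_gold − 0.08·k_gold ≈ 2.0270.
Gain: Δc = 2.0270 − 1.7408 ≈ 0.2862.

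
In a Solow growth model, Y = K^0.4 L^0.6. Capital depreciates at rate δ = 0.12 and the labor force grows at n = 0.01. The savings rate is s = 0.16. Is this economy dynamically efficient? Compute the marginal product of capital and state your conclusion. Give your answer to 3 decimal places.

dynamically efficient; MPK ≈ 0.325

Break-even investment rate: n + δ = 0.01 + 0.12 = 0.13.
Steady-state k*: s·k^0.4 = 0.13·k gives k* = (0.16/0.13)^(1/0.6) ≈ 1.4135.
MPK = 0.4·1.4135^(-0.6) ≈ 0.3250.
MPK > n+δ = 0.13, so the economy is dynamically efficient (under-saving).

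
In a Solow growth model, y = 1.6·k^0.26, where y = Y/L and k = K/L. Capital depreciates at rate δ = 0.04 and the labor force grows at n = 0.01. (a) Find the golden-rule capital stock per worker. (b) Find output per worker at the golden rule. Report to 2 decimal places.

Break-even investment rate: n + δ = 0.01 + 0.04 = 0.05.
Maximizing c = f(k) − (n+δ)·k gives f'(k) = n+δ, i.e. 0.26·1.6·k^(0.26−1) = 0.05, so k_gold = (0.26·1.6/0.05)^(1/0.74) ≈ 17.5150.
y_gold = 1.6·17.5150^0.26 ≈ 3.3683.

(a) k_gold ≈ 17.51; (b) y_gold ≈ 3.37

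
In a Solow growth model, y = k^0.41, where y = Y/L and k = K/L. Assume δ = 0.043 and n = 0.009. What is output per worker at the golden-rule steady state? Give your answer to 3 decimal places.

y_gold ≈ 4.199

Capital per worker breaks even when investment replaces (n + δ)·k; here n + δ = 0.052.
At the golden rule the marginal product of capital equals n+δ: 0.41·k^(0.41−1) = 0.052. Solving, k_gold = (0.41/0.052)^(1/0.59) ≈ 33.1106.
Output: y_gold = k_gold^0.41 = 33.1106^0.41 ≈ 4.1994.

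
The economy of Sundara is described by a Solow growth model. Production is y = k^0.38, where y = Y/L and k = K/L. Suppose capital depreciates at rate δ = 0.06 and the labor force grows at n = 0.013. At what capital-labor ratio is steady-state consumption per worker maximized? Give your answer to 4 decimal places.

k_gold ≈ 14.3081

n + δ = 0.013 + 0.06 = 0.073.
Maximizing c = f(k) − (n+δ)·k gives f'(k) = n+δ, i.e. 0.38·k^(0.38−1) = 0.073, so k_gold = (0.38/0.073)^(1/0.62) ≈ 14.3081.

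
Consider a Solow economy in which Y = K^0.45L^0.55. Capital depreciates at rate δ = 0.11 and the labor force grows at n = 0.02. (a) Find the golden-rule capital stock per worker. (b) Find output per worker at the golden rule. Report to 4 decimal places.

n + δ = 0.02 + 0.11 = 0.13.
Maximizing c = f(k) − (n+δ)·k gives f'(k) = n+δ, i.e. 0.45·k^(0.45−1) = 0.13, so k_gold = (0.45/0.13)^(1/0.55) ≈ 9.5607.
y_gold = 9.5607^0.45 ≈ 2.7620.

(a) k_gold ≈ 9.5607; (b) y_gold ≈ 2.7620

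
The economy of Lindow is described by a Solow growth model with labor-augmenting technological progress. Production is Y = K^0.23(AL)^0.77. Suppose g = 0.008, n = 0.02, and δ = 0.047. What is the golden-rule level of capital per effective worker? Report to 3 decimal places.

k_gold ≈ 4.286

The effective depreciation rate is n + g + δ = 0.02 + 0.008 + 0.047 = 0.075.
Maximizing c = f(k) − (n+g+δ)·k gives f'(k) = n+g+δ, i.e. 0.23·k^(0.23−1) = 0.075, so k_gold = (0.23/0.075)^(1/0.77) ≈ 4.2858.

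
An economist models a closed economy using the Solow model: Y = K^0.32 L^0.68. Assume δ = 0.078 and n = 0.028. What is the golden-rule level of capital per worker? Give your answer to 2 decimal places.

k_gold ≈ 5.08

The effective depreciation rate is n + δ = 0.028 + 0.078 = 0.106.
Golden rule sets MPK = n+δ: 0.32·k^(0.32−1) = 0.106, so k_gold = (0.32/0.106)^(1/0.68) ≈ 5.0775.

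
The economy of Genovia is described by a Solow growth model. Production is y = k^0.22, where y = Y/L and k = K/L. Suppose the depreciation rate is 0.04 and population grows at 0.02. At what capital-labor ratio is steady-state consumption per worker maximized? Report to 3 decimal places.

n + δ = 0.02 + 0.04 = 0.06.
Golden rule sets MPK = n+δ: 0.22·k^(0.22−1) = 0.06, so k_gold = (0.22/0.06)^(1/0.78) ≈ 5.2896.

k_gold ≈ 5.290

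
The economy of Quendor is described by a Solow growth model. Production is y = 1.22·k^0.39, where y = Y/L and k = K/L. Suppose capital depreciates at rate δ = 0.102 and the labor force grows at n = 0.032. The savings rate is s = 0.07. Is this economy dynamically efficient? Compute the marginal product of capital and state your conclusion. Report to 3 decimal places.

dynamically efficient; MPK ≈ 0.747

The effective depreciation rate is n + δ = 0.032 + 0.102 = 0.134.
Steady-state k*: s·A·k^0.39 = 0.134·k gives k* = (0.07·1.22/0.134)^(1/0.61) ≈ 0.4778.
MPK = 0.39·1.22·0.4778^(-0.61) ≈ 0.7466.
MPK > n+δ = 0.134, so the economy is dynamically efficient (under-saving).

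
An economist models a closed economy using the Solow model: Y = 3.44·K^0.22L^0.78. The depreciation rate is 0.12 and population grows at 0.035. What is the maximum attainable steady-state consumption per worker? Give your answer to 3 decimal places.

n + δ = 0.035 + 0.12 = 0.155.
Maximizing c = f(k) − (n+δ)·k gives f'(k) = n+δ, i.e. 0.22·3.44·k^(0.22−1) = 0.155, so k_gold = (0.22·3.44/0.155)^(1/0.78) ≈ 7.6363.
y_gold = 3.44·7.6363^0.22 ≈ 5.3801.
c_gold = y_gold − (n+δ)·k_gold = 5.3801 − 0.155·7.6363 ≈ 4.1965.

c_gold ≈ 4.197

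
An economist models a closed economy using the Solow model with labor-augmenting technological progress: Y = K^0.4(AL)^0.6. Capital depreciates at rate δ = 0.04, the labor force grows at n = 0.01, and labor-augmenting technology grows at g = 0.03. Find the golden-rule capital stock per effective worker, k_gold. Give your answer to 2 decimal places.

Break-even investment rate: n + g + δ = 0.01 + 0.03 + 0.04 = 0.08.
Golden rule sets MPK = n+g+δ: 0.4·k^(0.4−1) = 0.08, so k_gold = (0.4/0.08)^(1/0.6) ≈ 14.6201.

k_gold ≈ 14.62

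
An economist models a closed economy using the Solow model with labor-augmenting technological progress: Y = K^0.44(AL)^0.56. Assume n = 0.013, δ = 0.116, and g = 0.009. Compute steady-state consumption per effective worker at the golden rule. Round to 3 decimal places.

c_gold ≈ 1.393

Capital per effective worker breaks even when investment replaces (n + g + δ)·k; here n + g + δ = 0.138.
Setting f'(k) = n+g+δ gives 0.44·k^(0.44−1) = 0.138, hence k_gold = (0.44/0.138)^(1/0.56) ≈ 7.9294.
y_gold = 7.9294^0.44 ≈ 2.4869.
c_gold = y_gold − (n+g+δ)·k_gold = 2.4869 − 0.138·7.9294 ≈ 1.3927.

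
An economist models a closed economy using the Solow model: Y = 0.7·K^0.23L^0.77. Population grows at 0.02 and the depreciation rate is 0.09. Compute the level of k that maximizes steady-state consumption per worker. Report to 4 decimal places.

Capital per worker breaks even when investment replaces (n + δ)·k; here n + δ = 0.11.
Maximizing c = f(k) − (n+δ)·k gives f'(k) = n+δ, i.e. 0.23·0.7·k^(0.23−1) = 0.11, so k_gold = (0.23·0.7/0.11)^(1/0.77) ≈ 1.6400.

k_gold ≈ 1.6400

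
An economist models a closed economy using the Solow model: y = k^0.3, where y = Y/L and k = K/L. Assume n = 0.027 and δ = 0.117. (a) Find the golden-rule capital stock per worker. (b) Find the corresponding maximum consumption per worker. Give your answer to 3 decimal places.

Capital per worker breaks even when investment replaces (n + δ)·k; here n + δ = 0.144.
At the golden rule the marginal product of capital equals n+δ: 0.3·k^(0.3−1) = 0.144. Solving, k_gold = (0.3/0.144)^(1/0.7) ≈ 2.8534.
y_gold = 2.8534^0.3 ≈ 1.3697; c_gold = y_gold − 0.144·k_gold ≈ 0.9588.

(a) k_gold ≈ 2.853; (b) c_gold ≈ 0.959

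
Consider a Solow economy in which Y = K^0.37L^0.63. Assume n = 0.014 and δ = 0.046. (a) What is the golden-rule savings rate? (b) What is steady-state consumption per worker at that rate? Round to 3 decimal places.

Break-even investment rate: n + δ = 0.014 + 0.046 = 0.06.
For Cobb-Douglas, s_gold equals capital's share: s_gold = 0.37.
Golden rule sets MPK = n+δ: 0.37·k^(0.37−1) = 0.06, so k_gold = (0.37/0.06)^(1/0.63) ≈ 17.9493.
y_gold = 17.9493^0.37 ≈ 2.9107; c_gold = (1−0.37)·y_gold ≈ 1.8337.

(a) s_gold = 0.370; (b) c_gold ≈ 1.834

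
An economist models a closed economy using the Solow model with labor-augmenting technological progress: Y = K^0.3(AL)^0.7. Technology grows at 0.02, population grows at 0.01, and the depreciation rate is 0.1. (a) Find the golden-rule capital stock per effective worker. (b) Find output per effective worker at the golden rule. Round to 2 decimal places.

n + g + δ = 0.01 + 0.02 + 0.1 = 0.13.
Golden rule sets MPK = n+g+δ: 0.3·k^(0.3−1) = 0.13, so k_gold = (0.3/0.13)^(1/0.7) ≈ 3.3024.
y_gold = 3.3024^0.3 ≈ 1.4310.

(a) k_gold ≈ 3.30; (b) y_gold ≈ 1.43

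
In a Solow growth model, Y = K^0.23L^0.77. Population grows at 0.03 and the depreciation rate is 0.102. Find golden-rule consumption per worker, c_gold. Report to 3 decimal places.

Capital per worker breaks even when investment replaces (n + δ)·k; here n + δ = 0.132.
Maximizing c = f(k) − (n+δ)·k gives f'(k) = n+δ, i.e. 0.23·k^(0.23−1) = 0.132, so k_gold = (0.23/0.132)^(1/0.77) ≈ 2.0568.
y_gold = 2.0568^0.23 ≈ 1.1804.
c_gold = y_gold − (n+δ)·k_gold = 1.1804 − 0.132·2.0568 ≈ 0.9089.

c_gold ≈ 0.909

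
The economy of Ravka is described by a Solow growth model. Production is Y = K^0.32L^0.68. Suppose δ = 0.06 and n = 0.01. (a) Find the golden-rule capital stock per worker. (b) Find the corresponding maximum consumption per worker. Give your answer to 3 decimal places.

(a) k_gold ≈ 9.347; (b) c_gold ≈ 1.390

Break-even investment rate: n + δ = 0.01 + 0.06 = 0.07.
Golden rule sets MPK = n+δ: 0.32·k^(0.32−1) = 0.07, so k_gold = (0.32/0.07)^(1/0.68) ≈ 9.3468.
y_gold = 9.3468^0.32 ≈ 2.0446; c_gold = y_gold − 0.07·k_gold ≈ 1.3903.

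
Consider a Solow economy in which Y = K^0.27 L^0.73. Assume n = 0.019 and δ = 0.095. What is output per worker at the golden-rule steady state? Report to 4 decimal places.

y_gold ≈ 1.3756

The effective depreciation rate is n + δ = 0.019 + 0.095 = 0.114.
Golden rule sets MPK = n+δ: 0.27·k^(0.27−1) = 0.114, so k_gold = (0.27/0.114)^(1/0.73) ≈ 3.2580.
Output: y_gold = k_gold^0.27 = 3.2580^0.27 ≈ 1.3756.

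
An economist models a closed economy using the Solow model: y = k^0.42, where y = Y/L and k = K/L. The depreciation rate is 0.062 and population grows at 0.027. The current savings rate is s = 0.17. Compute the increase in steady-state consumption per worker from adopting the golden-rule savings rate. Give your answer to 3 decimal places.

Break-even investment rate: n + δ = 0.027 + 0.062 = 0.089.
Current steady state (s = 0.17): k* = (0.17/0.089)^(1/0.58) ≈ 3.0520, y* = 3.0520^0.42 ≈ 1.5978, c* = (1−0.17)·1.5978 ≈ 1.3262.
Golden rule sets MPK = n+δ: 0.42·k^(0.42−1) = 0.089, so k_gold = (0.42/0.089)^(1/0.58) ≈ 14.5153.
y_gold = 14.5153^0.42 ≈ 3.0759, c_gold = y_gold − 0.089·k_gold ≈ 1.7840.
Gain: Δc = 1.7840 − 1.3262 ≈ 0.4578.

Δc ≈ 0.458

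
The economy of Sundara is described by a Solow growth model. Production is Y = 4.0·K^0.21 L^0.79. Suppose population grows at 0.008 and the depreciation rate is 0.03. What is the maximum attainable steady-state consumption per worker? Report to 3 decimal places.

c_gold ≈ 7.196

Capital per worker breaks even when investment replaces (n + δ)·k; here n + δ = 0.038.
Golden rule sets MPK = n+δ: 0.21·4.0·k^(0.21−1) = 0.038, so k_gold = (0.21·4.0/0.038)^(1/0.79) ≈ 50.3377.
y_gold = 4.0·50.3377^0.21 ≈ 9.1087.
c_gold = y_gold − (n+δ)·k_gold = 9.1087 − 0.038·50.3377 ≈ 7.1959.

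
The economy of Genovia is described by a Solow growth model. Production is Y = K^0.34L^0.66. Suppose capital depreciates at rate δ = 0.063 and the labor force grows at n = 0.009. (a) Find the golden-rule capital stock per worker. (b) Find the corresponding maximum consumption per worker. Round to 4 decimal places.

(a) k_gold ≈ 10.5059; (b) c_gold ≈ 1.4684

Capital per worker breaks even when investment replaces (n + δ)·k; here n + δ = 0.072.
Golden rule sets MPK = n+δ: 0.34·k^(0.34−1) = 0.072, so k_gold = (0.34/0.072)^(1/0.66) ≈ 10.5059.
y_gold = 10.5059^0.34 ≈ 2.2248; c_gold = y_gold − 0.072·k_gold ≈ 1.4684.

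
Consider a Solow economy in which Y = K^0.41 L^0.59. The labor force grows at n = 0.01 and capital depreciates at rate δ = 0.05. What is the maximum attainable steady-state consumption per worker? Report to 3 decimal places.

The effective depreciation rate is n + δ = 0.01 + 0.05 = 0.06.
Golden rule sets MPK = n+δ: 0.41·k^(0.41−1) = 0.06, so k_gold = (0.41/0.06)^(1/0.59) ≈ 25.9795.
y_gold = 25.9795^0.41 ≈ 3.8019.
c_gold = y_gold − (n+δ)·k_gold = 3.8019 − 0.06·25.9795 ≈ 2.2431.

c_gold ≈ 2.243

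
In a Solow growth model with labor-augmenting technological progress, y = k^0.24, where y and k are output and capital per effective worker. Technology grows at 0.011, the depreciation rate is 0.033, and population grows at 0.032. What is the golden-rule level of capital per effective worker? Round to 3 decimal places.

k_gold ≈ 4.540

Capital per effective worker breaks even when investment replaces (n + g + δ)·k; here n + g + δ = 0.076.
Golden rule sets MPK = n+g+δ: 0.24·k^(0.24−1) = 0.076, so k_gold = (0.24/0.076)^(1/0.76) ≈ 4.5405.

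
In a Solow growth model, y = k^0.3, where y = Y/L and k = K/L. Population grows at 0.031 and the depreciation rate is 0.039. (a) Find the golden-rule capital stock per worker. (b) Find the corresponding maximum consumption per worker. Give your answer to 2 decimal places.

n + δ = 0.031 + 0.039 = 0.07.
At the golden rule the marginal product of capital equals n+δ: 0.3·k^(0.3−1) = 0.07. Solving, k_gold = (0.3/0.07)^(1/0.7) ≈ 7.9963.
y_gold = 7.9963^0.3 ≈ 1.8658; c_gold = y_gold − 0.07·k_gold ≈ 1.3061.

(a) k_gold ≈ 8.00; (b) c_gold ≈ 1.31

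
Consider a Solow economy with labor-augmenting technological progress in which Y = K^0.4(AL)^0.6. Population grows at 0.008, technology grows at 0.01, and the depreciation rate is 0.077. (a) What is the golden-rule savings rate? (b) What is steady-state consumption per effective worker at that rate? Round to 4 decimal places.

(a) s_gold = 0.4000; (b) c_gold ≈ 1.5645

Break-even investment rate: n + g + δ = 0.008 + 0.01 + 0.077 = 0.095.
For Cobb-Douglas, s_gold equals capital's share: s_gold = 0.4.
Golden rule sets MPK = n+g+δ: 0.4·k^(0.4−1) = 0.095, so k_gold = (0.4/0.095)^(1/0.6) ≈ 10.9789.
y_gold = 10.9789^0.4 ≈ 2.6075; c_gold = (1−0.4)·y_gold ≈ 1.5645.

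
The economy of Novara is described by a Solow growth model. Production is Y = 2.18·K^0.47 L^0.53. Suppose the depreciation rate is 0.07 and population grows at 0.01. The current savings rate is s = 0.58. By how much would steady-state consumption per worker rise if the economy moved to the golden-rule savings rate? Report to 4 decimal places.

Δc ≈ 0.4999

n + δ = 0.01 + 0.07 = 0.08.
Current steady state (s = 0.58): k* = (0.58·2.18/0.08)^(1/0.53) ≈ 182.7580, y* = 2.18·182.7580^0.47 ≈ 25.2080, c* = (1−0.58)·25.2080 ≈ 10.5874.
Setting f'(k) = n+δ gives 0.47·2.18·k^(0.47−1) = 0.08, hence k_gold = (0.47·2.18/0.08)^(1/0.53) ≈ 122.9010.
y_gold = 2.18·122.9010^0.47 ≈ 20.9193, c_gold = y_gold − 0.08·k_gold ≈ 11.0872.
Gain: Δc = 11.0872 − 10.5874 ≈ 0.4999.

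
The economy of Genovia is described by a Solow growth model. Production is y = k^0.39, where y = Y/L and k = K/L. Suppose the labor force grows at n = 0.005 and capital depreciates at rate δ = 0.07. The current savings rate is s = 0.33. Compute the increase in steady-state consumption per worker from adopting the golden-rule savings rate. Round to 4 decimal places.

Break-even investment rate: n + δ = 0.005 + 0.07 = 0.075.
Current steady state (s = 0.33): k* = (0.33/0.075)^(1/0.61) ≈ 11.3459, y* = 11.3459^0.39 ≈ 2.5786, c* = (1−0.33)·2.5786 ≈ 1.7277.
At the golden rule the marginal product of capital equals n+δ: 0.39·k^(0.39−1) = 0.075. Solving, k_gold = (0.39/0.075)^(1/0.61) ≈ 14.9202.
y_gold = 14.9202^0.39 ≈ 2.8693, c_gold = y_gold − 0.075·k_gold ≈ 1.7503.
Gain: Δc = 1.7503 − 1.7277 ≈ 0.0226.

Δc ≈ 0.0226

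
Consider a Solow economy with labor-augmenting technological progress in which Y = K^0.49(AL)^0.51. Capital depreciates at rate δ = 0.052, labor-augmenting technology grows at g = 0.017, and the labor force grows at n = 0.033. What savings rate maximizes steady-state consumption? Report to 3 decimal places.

Capital per effective worker breaks even when investment replaces (n + g + δ)·k; here n + g + δ = 0.102.
At the golden rule MPK = n+g+δ, and in any Cobb-Douglas steady state s = (n+g+δ)·k/y = MPK·k/y = capital's share 0.49.

s_gold = 0.490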